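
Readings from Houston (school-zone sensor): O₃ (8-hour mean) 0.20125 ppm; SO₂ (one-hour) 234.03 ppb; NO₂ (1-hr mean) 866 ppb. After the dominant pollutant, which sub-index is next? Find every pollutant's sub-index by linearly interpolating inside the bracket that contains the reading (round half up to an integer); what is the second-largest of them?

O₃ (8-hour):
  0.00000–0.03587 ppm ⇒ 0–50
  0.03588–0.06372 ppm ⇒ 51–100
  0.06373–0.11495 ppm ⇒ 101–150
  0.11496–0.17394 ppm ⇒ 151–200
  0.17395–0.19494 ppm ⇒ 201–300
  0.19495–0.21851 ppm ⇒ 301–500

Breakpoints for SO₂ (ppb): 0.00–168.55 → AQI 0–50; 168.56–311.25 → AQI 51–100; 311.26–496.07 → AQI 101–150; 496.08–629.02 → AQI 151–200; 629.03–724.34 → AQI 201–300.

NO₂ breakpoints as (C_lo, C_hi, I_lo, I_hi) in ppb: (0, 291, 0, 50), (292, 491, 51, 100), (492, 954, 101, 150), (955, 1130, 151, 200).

141

O₃: 0.20125 ∈ [0.19495, 0.21851] ↔ index [301, 500].
301 + (0.20125−0.19495)·(500−301)/(0.21851−0.19495) = 301 + 0.00630·199/0.02356 ≈ 354.21, so AQI = 354.
SO₂ 234.03: bracket 168.56–311.25 → index 51–100; slope 49/142.69, offset 65.47.
AQI = 51 + 49/142.69·65.47 ≈ 73.48 ⇒ 73.
NO₂: 866 lies in 492–954, so I_lo=101, I_hi=150, C_lo=492, C_hi=954.
(150−101)/(954−492) × (866−492) + 101 = 49/462 × 374 + 101 ≈ 140.67 → 141.
Sub-indices: O₃→354, SO₂→73, NO₂→141. Ranked high→low: 354, 141, 73. Second-highest sub-index = 141.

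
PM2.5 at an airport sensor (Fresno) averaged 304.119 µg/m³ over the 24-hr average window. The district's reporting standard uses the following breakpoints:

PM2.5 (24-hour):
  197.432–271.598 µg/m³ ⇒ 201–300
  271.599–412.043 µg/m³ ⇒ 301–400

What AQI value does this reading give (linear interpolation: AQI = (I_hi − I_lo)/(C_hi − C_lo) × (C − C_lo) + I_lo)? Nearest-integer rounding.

324

PM2.5 304.119: bracket 271.599–412.043 → index 301–400; slope 99/140.444, offset 32.520.
AQI = 301 + 99/140.444·32.520 ≈ 323.92 ⇒ 324.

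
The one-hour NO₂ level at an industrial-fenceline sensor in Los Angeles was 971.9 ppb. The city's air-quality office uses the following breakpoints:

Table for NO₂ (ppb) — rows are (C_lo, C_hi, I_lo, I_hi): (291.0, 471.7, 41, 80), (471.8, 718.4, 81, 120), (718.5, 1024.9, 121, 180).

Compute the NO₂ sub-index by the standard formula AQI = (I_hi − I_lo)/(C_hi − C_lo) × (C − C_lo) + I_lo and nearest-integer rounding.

170

NO₂: row 718.5–1024.9 (AQI 121–180). (180−121)·(971.9−718.5)/(1024.9−718.5) + 121 = 59·253.4/306.4 + 121 ≈ 169.79 → 170.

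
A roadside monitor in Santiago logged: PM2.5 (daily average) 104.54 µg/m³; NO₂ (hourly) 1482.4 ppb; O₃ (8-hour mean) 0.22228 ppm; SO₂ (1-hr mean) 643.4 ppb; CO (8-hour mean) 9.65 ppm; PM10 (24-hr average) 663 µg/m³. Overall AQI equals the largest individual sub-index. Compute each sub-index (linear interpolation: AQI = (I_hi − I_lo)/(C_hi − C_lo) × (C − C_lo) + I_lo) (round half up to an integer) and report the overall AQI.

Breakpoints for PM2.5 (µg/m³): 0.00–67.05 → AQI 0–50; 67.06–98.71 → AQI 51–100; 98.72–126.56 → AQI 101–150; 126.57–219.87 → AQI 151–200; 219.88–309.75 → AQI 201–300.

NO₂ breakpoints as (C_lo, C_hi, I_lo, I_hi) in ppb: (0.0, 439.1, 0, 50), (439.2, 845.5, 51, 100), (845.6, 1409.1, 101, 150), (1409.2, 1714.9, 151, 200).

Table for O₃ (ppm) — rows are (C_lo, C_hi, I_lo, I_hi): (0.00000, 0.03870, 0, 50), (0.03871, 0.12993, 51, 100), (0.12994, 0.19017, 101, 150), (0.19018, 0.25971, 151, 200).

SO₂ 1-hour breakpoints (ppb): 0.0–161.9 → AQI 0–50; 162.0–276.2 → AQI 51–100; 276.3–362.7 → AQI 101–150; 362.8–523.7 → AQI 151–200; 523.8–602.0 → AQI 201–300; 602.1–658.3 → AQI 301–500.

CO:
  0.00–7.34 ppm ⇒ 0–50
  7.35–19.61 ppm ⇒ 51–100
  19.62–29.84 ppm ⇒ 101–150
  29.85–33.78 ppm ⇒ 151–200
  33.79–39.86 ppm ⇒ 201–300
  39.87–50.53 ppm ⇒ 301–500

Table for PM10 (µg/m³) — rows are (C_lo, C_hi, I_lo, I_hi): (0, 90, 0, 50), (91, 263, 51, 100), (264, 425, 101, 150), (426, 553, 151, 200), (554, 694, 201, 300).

PM2.5: 104.54 ∈ [98.72, 126.56] ↔ index [101, 150].
101 + (104.54−98.72)·(150−101)/(126.56−98.72) = 101 + 5.82·49/27.84 ≈ 111.24, so AQI = 111.
NO₂: row 1409.2–1714.9 (AQI 151–200). (200−151)·(1482.4−1409.2)/(1714.9−1409.2) + 151 = 49·73.2/305.7 + 151 ≈ 162.73 → 163.
O₃: 0.22228 lies in 0.19018–0.25971, so I_lo=151, I_hi=200, C_lo=0.19018, C_hi=0.25971.
(200−151)/(0.25971−0.19018) × (0.22228−0.19018) + 151 = 49/0.06953 × 0.03210 + 151 ≈ 173.62 → 174.
SO₂: 643.4 lies in 602.1–658.3, so I_lo=301, I_hi=500, C_lo=602.1, C_hi=658.3.
(500−301)/(658.3−602.1) × (643.4−602.1) + 301 = 199/56.2 × 41.3 + 301 ≈ 447.24 → 447.
CO: row 7.35–19.61 (AQI 51–100). (100−51)·(9.65−7.35)/(19.61−7.35) + 51 = 49·2.30/12.26 + 51 ≈ 60.19 → 60.
PM10 663: bracket 554–694 → index 201–300; slope 99/140, offset 109.
AQI = 201 + 99/140·109 ≈ 278.08 ⇒ 278.
Sub-indices: PM2.5→111, NO₂→163, O₃→174, SO₂→447, CO→60, PM10→278. Overall AQI = max = 447; dominant pollutant is SO₂.

447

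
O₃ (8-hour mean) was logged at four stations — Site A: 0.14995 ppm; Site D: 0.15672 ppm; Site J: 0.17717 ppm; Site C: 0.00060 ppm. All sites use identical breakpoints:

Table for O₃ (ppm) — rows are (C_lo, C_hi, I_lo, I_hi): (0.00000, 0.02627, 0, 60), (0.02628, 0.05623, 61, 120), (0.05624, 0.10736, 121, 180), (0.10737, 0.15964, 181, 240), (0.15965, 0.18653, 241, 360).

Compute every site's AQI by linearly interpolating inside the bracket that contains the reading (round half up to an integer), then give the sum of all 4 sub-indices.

786

Site A 0.14995: bracket 0.10737–0.15964 → index 181–240; slope 59/0.05227, offset 0.04258.
AQI = 181 + 59/0.05227·0.04258 ≈ 229.06 ⇒ 229.
Site D: 0.15672 ∈ [0.10737, 0.15964] ↔ index [181, 240].
181 + (0.15672−0.10737)·(240−181)/(0.15964−0.10737) = 181 + 0.04935·59/0.05227 ≈ 236.70, so AQI = 237.
Site J: 0.17717 ∈ [0.15965, 0.18653] ↔ index [241, 360].
241 + (0.17717−0.15965)·(360−241)/(0.18653−0.15965) = 241 + 0.01752·119/0.02688 ≈ 318.56, so AQI = 319.
Site C 0.00060: bracket 0.00000–0.02627 → index 0–60; slope 60/0.02627, offset 0.00060.
AQI = 0 + 60/0.02627·0.00060 ≈ 1.37 ⇒ 1.
AQIs: Site A=229, Site D=237, Site J=319, Site C=1. Sum = 229 + 237 + 319 + 1 = 786.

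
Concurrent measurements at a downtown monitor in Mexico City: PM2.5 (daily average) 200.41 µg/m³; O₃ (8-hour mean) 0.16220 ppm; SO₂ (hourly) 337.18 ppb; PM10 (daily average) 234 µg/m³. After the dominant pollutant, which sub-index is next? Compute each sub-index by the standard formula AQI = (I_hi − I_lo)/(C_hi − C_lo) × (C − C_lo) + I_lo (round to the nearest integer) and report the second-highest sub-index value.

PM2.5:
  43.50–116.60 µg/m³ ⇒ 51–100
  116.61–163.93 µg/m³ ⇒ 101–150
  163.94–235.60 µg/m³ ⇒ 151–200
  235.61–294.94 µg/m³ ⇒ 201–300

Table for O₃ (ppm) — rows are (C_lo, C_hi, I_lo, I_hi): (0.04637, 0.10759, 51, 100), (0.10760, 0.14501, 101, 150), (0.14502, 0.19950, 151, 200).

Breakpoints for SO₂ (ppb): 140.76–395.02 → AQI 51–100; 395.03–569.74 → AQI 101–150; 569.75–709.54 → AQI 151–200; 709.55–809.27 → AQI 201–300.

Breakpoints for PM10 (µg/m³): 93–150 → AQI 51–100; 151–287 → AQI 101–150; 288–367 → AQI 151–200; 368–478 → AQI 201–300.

PM2.5: row 163.94–235.60 (AQI 151–200). (200−151)·(200.41−163.94)/(235.60−163.94) + 151 = 49·36.47/71.66 + 151 ≈ 175.94 → 176.
O₃: 0.16220 lies in 0.14502–0.19950, so I_lo=151, I_hi=200, C_lo=0.14502, C_hi=0.19950.
(200−151)/(0.19950−0.14502) × (0.16220−0.14502) + 151 = 49/0.05448 × 0.01718 + 151 ≈ 166.45 → 166.
SO₂: row 140.76–395.02 (AQI 51–100). (100−51)·(337.18−140.76)/(395.02−140.76) + 51 = 49·196.42/254.26 + 51 ≈ 88.85 → 89.
PM10: 234 lies in 151–287, so I_lo=101, I_hi=150, C_lo=151, C_hi=287.
(150−101)/(287−151) × (234−151) + 101 = 49/136 × 83 + 101 ≈ 130.90 → 131.
Sub-indices: PM2.5→176, O₃→166, SO₂→89, PM10→131. Ranked high→low: 176, 166, 131, 89. Second-highest sub-index = 166.

166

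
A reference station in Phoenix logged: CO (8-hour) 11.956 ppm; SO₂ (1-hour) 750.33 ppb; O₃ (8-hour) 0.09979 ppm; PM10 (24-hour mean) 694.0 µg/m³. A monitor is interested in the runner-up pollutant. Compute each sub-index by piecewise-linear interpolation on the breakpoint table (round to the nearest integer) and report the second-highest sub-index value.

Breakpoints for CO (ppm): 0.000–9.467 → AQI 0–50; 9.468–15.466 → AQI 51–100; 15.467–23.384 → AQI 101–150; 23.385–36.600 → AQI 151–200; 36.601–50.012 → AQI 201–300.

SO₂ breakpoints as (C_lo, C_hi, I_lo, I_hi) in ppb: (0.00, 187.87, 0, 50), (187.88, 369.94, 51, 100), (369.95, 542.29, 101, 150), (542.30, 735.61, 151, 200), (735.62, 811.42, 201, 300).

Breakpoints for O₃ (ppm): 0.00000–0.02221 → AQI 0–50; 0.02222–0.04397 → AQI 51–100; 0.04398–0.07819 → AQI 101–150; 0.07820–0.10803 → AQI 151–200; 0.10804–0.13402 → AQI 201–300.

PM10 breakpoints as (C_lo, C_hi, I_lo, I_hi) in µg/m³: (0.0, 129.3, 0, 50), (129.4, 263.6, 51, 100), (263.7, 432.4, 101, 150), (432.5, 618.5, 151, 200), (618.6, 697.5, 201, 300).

CO: 11.956 ∈ [9.468, 15.466] ↔ index [51, 100].
51 + (11.956−9.468)·(100−51)/(15.466−9.468) = 51 + 2.488·49/5.998 ≈ 71.33, so AQI = 71.
SO₂: 750.33 ∈ [735.62, 811.42] ↔ index [201, 300].
201 + (750.33−735.62)·(300−201)/(811.42−735.62) = 201 + 14.71·99/75.80 ≈ 220.21, so AQI = 220.
O₃ 0.09979: bracket 0.07820–0.10803 → index 151–200; slope 49/0.02983, offset 0.02159.
AQI = 151 + 49/0.02983·0.02159 ≈ 186.46 ⇒ 186.
PM10: row 618.6–697.5 (AQI 201–300). (300−201)·(694.0−618.6)/(697.5−618.6) + 201 = 99·75.4/78.9 + 201 ≈ 295.61 → 296.
Sub-indices: CO→71, SO₂→220, O₃→186, PM10→296. Ranked high→low: 296, 220, 186, 71. Second-highest sub-index = 220.

220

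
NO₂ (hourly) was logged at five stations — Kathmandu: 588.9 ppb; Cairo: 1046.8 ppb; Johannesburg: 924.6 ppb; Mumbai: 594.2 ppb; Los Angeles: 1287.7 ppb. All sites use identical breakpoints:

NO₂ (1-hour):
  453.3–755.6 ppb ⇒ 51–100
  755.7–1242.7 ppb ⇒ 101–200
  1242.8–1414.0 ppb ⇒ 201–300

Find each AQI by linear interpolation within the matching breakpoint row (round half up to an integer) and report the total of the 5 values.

669

Kathmandu 588.9: bracket 453.3–755.6 → index 51–100; slope 49/302.3, offset 135.6.
AQI = 51 + 49/302.3·135.6 ≈ 72.98 ⇒ 73.
Cairo: row 755.7–1242.7 (AQI 101–200). (200−101)·(1046.8−755.7)/(1242.7−755.7) + 101 = 99·291.1/487.0 + 101 ≈ 160.18 → 160.
Johannesburg: 924.6 lies in 755.7–1242.7, so I_lo=101, I_hi=200, C_lo=755.7, C_hi=1242.7.
(200−101)/(1242.7−755.7) × (924.6−755.7) + 101 = 99/487.0 × 168.9 + 101 ≈ 135.33 → 135.
Mumbai 594.2: bracket 453.3–755.6 → index 51–100; slope 49/302.3, offset 140.9.
AQI = 51 + 49/302.3·140.9 ≈ 73.84 ⇒ 74.
Los Angeles: 1287.7 ∈ [1242.8, 1414.0] ↔ index [201, 300].
201 + (1287.7−1242.8)·(300−201)/(1414.0−1242.8) = 201 + 44.9·99/171.2 ≈ 226.96, so AQI = 227.
AQIs: Kathmandu=73, Cairo=160, Johannesburg=135, Mumbai=74, Los Angeles=227. Sum = 73 + 160 + 135 + 74 + 227 = 669.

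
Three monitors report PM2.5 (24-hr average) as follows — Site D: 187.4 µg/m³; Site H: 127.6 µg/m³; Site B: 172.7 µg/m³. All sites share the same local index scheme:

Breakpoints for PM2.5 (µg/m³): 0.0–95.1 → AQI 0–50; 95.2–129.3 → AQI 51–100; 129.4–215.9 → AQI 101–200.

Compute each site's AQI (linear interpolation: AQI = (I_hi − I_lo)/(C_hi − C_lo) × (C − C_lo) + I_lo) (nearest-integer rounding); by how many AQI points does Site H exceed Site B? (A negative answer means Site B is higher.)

Site D: row 129.4–215.9 (AQI 101–200). (200−101)·(187.4−129.4)/(215.9−129.4) + 101 = 99·58.0/86.5 + 101 ≈ 167.38 → 167.
Site H: 127.6 lies in 95.2–129.3, so I_lo=51, I_hi=100, C_lo=95.2, C_hi=129.3.
(100−51)/(129.3−95.2) × (127.6−95.2) + 51 = 49/34.1 × 32.4 + 51 ≈ 97.56 → 98.
Site B: 172.7 ∈ [129.4, 215.9] ↔ index [101, 200].
101 + (172.7−129.4)·(200−101)/(215.9−129.4) = 101 + 43.3·99/86.5 ≈ 150.56, so AQI = 151.
AQIs: Site D=167, Site H=98, Site B=151. Site H (98) − Site B (151) = -53.

-53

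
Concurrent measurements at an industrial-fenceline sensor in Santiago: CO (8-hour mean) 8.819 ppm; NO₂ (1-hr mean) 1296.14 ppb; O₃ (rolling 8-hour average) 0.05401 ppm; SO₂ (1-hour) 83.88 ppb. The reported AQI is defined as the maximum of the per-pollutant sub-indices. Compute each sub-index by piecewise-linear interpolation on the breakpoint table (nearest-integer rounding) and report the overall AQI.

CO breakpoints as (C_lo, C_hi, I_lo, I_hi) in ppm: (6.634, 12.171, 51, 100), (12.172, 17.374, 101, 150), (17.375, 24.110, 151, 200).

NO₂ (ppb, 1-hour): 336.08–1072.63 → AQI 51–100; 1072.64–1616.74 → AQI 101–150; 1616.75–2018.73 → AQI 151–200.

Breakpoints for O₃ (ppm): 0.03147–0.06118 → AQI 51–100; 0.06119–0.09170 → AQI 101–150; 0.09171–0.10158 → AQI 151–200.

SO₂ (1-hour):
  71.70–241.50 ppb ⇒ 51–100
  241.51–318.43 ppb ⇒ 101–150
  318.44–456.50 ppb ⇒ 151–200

CO: 8.819 lies in 6.634–12.171, so I_lo=51, I_hi=100, C_lo=6.634, C_hi=12.171.
(100−51)/(12.171−6.634) × (8.819−6.634) + 51 = 49/5.537 × 2.185 + 51 ≈ 70.34 → 70.
NO₂: row 1072.64–1616.74 (AQI 101–150). (150−101)·(1296.14−1072.64)/(1616.74−1072.64) + 101 = 49·223.50/544.10 + 101 ≈ 121.13 → 121.
O₃ 0.05401: bracket 0.03147–0.06118 → index 51–100; slope 49/0.02971, offset 0.02254.
AQI = 51 + 49/0.02971·0.02254 ≈ 88.17 ⇒ 88.
SO₂: 83.88 lies in 71.70–241.50, so I_lo=51, I_hi=100, C_lo=71.70, C_hi=241.50.
(100−51)/(241.50−71.70) × (83.88−71.70) + 51 = 49/169.80 × 12.18 + 51 ≈ 54.51 → 55.
Sub-indices: CO→70, NO₂→121, O₃→88, SO₂→55. Overall AQI = max = 121; dominant pollutant is NO₂.

121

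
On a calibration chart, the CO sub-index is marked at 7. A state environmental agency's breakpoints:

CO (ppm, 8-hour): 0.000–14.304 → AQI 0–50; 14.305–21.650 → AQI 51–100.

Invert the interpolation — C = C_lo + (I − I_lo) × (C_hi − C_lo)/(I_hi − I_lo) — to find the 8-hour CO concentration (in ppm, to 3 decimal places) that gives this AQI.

AQI 7 lies in the 0–50 band, which corresponds to 0.000–14.304 ppm.
C = 0.000 + (7−0)×(14.304−0.000)/(50−0) = 0.000 + 7×14.304/50 ≈ 2.00256 ppm → 2.003 ppm to 3 dp.

2.003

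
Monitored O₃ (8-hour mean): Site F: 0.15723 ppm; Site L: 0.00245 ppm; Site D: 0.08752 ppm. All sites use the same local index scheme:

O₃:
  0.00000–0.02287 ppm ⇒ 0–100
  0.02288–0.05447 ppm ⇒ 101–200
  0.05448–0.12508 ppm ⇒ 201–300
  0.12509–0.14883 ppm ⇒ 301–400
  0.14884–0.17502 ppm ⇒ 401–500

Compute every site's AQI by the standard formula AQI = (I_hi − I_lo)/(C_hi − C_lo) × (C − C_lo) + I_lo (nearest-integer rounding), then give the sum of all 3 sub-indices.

691

Site F: 0.15723 ∈ [0.14884, 0.17502] ↔ index [401, 500].
401 + (0.15723−0.14884)·(500−401)/(0.17502−0.14884) = 401 + 0.00839·99/0.02618 ≈ 432.73, so AQI = 433.
Site L: row 0.00000–0.02287 (AQI 0–100). (100−0)·(0.00245−0.00000)/(0.02287−0.00000) + 0 = 100·0.00245/0.02287 + 0 ≈ 10.71 → 11.
Site D: 0.08752 lies in 0.05448–0.12508, so I_lo=201, I_hi=300, C_lo=0.05448, C_hi=0.12508.
(300−201)/(0.12508−0.05448) × (0.08752−0.05448) + 201 = 99/0.07060 × 0.03304 + 201 ≈ 247.33 → 247.
AQIs: Site F=433, Site L=11, Site D=247. Sum = 433 + 11 + 247 = 691.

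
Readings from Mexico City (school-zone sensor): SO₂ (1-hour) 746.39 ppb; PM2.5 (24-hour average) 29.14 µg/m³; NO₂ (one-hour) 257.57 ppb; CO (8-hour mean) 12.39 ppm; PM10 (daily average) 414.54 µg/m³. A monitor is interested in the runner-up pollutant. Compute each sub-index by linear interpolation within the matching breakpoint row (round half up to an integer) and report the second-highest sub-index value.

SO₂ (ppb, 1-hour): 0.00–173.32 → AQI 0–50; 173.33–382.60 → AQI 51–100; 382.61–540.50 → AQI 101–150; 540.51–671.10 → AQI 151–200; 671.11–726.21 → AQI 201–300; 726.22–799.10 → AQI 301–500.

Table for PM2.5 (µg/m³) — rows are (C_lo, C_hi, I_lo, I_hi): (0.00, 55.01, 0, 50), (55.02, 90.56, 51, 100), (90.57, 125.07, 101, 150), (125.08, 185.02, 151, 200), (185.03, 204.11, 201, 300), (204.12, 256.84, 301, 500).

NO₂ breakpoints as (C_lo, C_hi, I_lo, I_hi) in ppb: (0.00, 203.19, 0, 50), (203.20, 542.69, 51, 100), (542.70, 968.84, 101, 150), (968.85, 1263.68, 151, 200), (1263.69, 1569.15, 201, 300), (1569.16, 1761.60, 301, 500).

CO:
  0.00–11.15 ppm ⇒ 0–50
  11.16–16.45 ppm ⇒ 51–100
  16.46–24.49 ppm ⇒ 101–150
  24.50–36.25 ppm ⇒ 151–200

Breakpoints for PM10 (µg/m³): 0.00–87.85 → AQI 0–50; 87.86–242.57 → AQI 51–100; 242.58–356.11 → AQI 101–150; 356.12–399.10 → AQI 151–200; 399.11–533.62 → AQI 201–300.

212

SO₂ 746.39: bracket 726.22–799.10 → index 301–500; slope 199/72.88, offset 20.17.
AQI = 301 + 199/72.88·20.17 ≈ 356.07 ⇒ 356.
PM2.5: row 0.00–55.01 (AQI 0–50). (50−0)·(29.14−0.00)/(55.01−0.00) + 0 = 50·29.14/55.01 + 0 ≈ 26.49 → 26.
NO₂ 257.57: bracket 203.20–542.69 → index 51–100; slope 49/339.49, offset 54.37.
AQI = 51 + 49/339.49·54.37 ≈ 58.85 ⇒ 59.
CO: 12.39 ∈ [11.16, 16.45] ↔ index [51, 100].
51 + (12.39−11.16)·(100−51)/(16.45−11.16) = 51 + 1.23·49/5.29 ≈ 62.39, so AQI = 62.
PM10: 414.54 lies in 399.11–533.62, so I_lo=201, I_hi=300, C_lo=399.11, C_hi=533.62.
(300−201)/(533.62−399.11) × (414.54−399.11) + 201 = 99/134.51 × 15.43 + 201 ≈ 212.36 → 212.
Sub-indices: SO₂→356, PM2.5→26, NO₂→59, CO→62, PM10→212. Ranked high→low: 356, 212, 62, 59, 26. Second-highest sub-index = 212.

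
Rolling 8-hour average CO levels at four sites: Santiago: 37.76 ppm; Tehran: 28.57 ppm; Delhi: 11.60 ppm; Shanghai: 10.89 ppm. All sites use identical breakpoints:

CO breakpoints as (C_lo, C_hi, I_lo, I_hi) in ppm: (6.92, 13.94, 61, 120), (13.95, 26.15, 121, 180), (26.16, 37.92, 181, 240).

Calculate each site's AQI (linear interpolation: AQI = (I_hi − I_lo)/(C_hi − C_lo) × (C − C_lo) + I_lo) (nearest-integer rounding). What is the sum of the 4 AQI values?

Santiago: row 26.16–37.92 (AQI 181–240). (240−181)·(37.76−26.16)/(37.92−26.16) + 181 = 59·11.60/11.76 + 181 ≈ 239.20 → 239.
Tehran: 28.57 lies in 26.16–37.92, so I_lo=181, I_hi=240, C_lo=26.16, C_hi=37.92.
(240−181)/(37.92−26.16) × (28.57−26.16) + 181 = 59/11.76 × 2.41 + 181 ≈ 193.09 → 193.
Delhi 11.60: bracket 6.92–13.94 → index 61–120; slope 59/7.02, offset 4.68.
AQI = 61 + 59/7.02·4.68 ≈ 100.33 ⇒ 100.
Shanghai: 10.89 lies in 6.92–13.94, so I_lo=61, I_hi=120, C_lo=6.92, C_hi=13.94.
(120−61)/(13.94−6.92) × (10.89−6.92) + 61 = 59/7.02 × 3.97 + 61 ≈ 94.37 → 94.
AQIs: Santiago=239, Tehran=193, Delhi=100, Shanghai=94. Sum = 239 + 193 + 100 + 94 = 626.

626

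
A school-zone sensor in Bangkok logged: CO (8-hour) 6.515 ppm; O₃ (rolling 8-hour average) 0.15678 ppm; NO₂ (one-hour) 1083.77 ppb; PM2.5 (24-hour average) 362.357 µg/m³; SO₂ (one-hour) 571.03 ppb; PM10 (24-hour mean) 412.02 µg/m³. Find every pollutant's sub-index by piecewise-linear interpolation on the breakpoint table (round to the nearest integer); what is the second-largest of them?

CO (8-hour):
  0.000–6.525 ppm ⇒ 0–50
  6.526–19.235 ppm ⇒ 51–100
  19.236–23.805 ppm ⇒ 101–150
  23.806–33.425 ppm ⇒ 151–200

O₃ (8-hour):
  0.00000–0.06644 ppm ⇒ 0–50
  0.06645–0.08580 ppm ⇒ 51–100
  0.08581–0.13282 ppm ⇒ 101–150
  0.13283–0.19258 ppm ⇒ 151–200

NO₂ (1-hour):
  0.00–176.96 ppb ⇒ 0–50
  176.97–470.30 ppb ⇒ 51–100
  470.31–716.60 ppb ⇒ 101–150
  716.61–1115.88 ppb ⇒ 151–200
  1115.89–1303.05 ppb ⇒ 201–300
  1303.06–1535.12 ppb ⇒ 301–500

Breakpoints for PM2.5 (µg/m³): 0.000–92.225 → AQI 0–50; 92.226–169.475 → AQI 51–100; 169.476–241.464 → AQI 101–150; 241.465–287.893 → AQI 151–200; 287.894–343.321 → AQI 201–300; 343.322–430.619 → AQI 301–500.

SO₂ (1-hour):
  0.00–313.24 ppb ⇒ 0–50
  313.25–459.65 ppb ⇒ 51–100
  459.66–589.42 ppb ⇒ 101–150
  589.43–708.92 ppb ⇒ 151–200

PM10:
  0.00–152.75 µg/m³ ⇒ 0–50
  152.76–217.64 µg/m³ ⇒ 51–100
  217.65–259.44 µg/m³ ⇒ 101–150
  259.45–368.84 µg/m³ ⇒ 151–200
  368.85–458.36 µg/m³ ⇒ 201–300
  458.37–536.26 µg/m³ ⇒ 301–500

CO: row 0.000–6.525 (AQI 0–50). (50−0)·(6.515−0.000)/(6.525−0.000) + 0 = 50·6.515/6.525 + 0 ≈ 49.92 → 50.
O₃: 0.15678 lies in 0.13283–0.19258, so I_lo=151, I_hi=200, C_lo=0.13283, C_hi=0.19258.
(200−151)/(0.19258−0.13283) × (0.15678−0.13283) + 151 = 49/0.05975 × 0.02395 + 151 ≈ 170.64 → 171.
NO₂: row 716.61–1115.88 (AQI 151–200). (200−151)·(1083.77−716.61)/(1115.88−716.61) + 151 = 49·367.16/399.27 + 151 ≈ 196.06 → 196.
PM2.5 362.357: bracket 343.322–430.619 → index 301–500; slope 199/87.297, offset 19.035.
AQI = 301 + 199/87.297·19.035 ≈ 344.39 ⇒ 344.
SO₂: 571.03 ∈ [459.66, 589.42] ↔ index [101, 150].
101 + (571.03−459.66)·(150−101)/(589.42−459.66) = 101 + 111.37·49/129.76 ≈ 143.06, so AQI = 143.
PM10: 412.02 lies in 368.85–458.36, so I_lo=201, I_hi=300, C_lo=368.85, C_hi=458.36.
(300−201)/(458.36−368.85) × (412.02−368.85) + 201 = 99/89.51 × 43.17 + 201 ≈ 248.75 → 249.
Sub-indices: CO→50, O₃→171, NO₂→196, PM2.5→344, SO₂→143, PM10→249. Ranked high→low: 344, 249, 196, 171, 143, 50. Second-highest sub-index = 249.

249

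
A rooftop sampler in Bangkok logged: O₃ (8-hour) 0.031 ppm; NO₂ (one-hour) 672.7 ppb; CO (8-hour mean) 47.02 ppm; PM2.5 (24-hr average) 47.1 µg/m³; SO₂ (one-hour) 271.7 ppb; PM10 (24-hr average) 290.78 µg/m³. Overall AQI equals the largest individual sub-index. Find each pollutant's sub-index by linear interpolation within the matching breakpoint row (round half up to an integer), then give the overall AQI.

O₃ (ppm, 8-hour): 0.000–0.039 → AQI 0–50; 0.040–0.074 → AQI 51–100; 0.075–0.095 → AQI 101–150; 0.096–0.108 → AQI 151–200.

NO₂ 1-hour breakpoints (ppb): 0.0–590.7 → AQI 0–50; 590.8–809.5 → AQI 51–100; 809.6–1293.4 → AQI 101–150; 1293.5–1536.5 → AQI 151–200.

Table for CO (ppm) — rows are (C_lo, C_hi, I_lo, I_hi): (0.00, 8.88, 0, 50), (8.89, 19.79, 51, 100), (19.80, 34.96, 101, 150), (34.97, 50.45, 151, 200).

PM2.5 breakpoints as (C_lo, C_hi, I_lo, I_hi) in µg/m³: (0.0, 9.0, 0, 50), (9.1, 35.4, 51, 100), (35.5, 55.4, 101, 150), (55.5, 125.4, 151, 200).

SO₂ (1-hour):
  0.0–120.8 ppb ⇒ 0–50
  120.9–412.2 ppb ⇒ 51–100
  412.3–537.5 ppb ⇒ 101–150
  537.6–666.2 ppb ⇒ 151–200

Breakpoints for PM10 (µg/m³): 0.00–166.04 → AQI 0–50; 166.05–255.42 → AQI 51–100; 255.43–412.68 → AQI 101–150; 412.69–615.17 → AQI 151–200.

189

O₃: 0.031 ∈ [0.000, 0.039] ↔ index [0, 50].
0 + (0.031−0.000)·(50−0)/(0.039−0.000) = 0 + 0.031·50/0.039 ≈ 39.74, so AQI = 40.
NO₂: row 590.8–809.5 (AQI 51–100). (100−51)·(672.7−590.8)/(809.5−590.8) + 51 = 49·81.9/218.7 + 51 ≈ 69.35 → 69.
CO: 47.02 lies in 34.97–50.45, so I_lo=151, I_hi=200, C_lo=34.97, C_hi=50.45.
(200−151)/(50.45−34.97) × (47.02−34.97) + 151 = 49/15.48 × 12.05 + 151 ≈ 189.14 → 189.
PM2.5: 47.1 lies in 35.5–55.4, so I_lo=101, I_hi=150, C_lo=35.5, C_hi=55.4.
(150−101)/(55.4−35.5) × (47.1−35.5) + 101 = 49/19.9 × 11.6 + 101 ≈ 129.56 → 130.
SO₂: 271.7 lies in 120.9–412.2, so I_lo=51, I_hi=100, C_lo=120.9, C_hi=412.2.
(100−51)/(412.2−120.9) × (271.7−120.9) + 51 = 49/291.3 × 150.8 + 51 ≈ 76.37 → 76.
PM10: 290.78 ∈ [255.43, 412.68] ↔ index [101, 150].
101 + (290.78−255.43)·(150−101)/(412.68−255.43) = 101 + 35.35·49/157.25 ≈ 112.02, so AQI = 112.
Sub-indices: O₃→40, NO₂→69, CO→189, PM2.5→130, SO₂→76, PM10→112. Overall AQI = max = 189; dominant pollutant is CO.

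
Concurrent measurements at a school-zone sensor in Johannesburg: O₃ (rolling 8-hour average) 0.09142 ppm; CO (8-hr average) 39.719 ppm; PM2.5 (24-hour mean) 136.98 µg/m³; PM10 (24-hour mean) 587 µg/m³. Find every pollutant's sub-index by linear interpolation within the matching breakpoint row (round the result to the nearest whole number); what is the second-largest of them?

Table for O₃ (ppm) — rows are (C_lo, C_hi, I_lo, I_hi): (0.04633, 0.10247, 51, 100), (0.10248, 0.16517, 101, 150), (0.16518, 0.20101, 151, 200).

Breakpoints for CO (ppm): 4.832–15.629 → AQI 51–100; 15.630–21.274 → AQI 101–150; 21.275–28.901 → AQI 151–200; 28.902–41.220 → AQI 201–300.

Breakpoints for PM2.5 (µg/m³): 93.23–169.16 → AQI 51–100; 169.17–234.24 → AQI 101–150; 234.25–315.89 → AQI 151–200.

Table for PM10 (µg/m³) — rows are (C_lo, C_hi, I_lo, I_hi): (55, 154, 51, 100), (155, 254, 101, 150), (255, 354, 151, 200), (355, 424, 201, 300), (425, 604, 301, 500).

O₃ 0.09142: bracket 0.04633–0.10247 → index 51–100; slope 49/0.05614, offset 0.04509.
AQI = 51 + 49/0.05614·0.04509 ≈ 90.36 ⇒ 90.
CO: 39.719 ∈ [28.902, 41.220] ↔ index [201, 300].
201 + (39.719−28.902)·(300−201)/(41.220−28.902) = 201 + 10.817·99/12.318 ≈ 287.94, so AQI = 288.
PM2.5 136.98: bracket 93.23–169.16 → index 51–100; slope 49/75.93, offset 43.75.
AQI = 51 + 49/75.93·43.75 ≈ 79.23 ⇒ 79.
PM10: 587 lies in 425–604, so I_lo=301, I_hi=500, C_lo=425, C_hi=604.
(500−301)/(604−425) × (587−425) + 301 = 199/179 × 162 + 301 ≈ 481.10 → 481.
Sub-indices: O₃→90, CO→288, PM2.5→79, PM10→481. Ranked high→low: 481, 288, 90, 79. Second-highest sub-index = 288.

288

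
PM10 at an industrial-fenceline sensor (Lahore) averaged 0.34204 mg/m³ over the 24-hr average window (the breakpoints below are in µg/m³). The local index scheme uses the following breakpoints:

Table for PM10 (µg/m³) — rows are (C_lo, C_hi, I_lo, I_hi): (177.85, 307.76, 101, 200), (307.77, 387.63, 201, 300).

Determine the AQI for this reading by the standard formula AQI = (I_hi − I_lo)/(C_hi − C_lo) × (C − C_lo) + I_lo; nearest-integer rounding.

243

Convert: 0.34204 mg/m³ = 342.04 µg/m³.
PM10: 342.04 ∈ [307.77, 387.63] ↔ index [201, 300].
201 + (342.04−307.77)·(300−201)/(387.63−307.77) = 201 + 34.27·99/79.86 ≈ 243.48, so AQI = 243.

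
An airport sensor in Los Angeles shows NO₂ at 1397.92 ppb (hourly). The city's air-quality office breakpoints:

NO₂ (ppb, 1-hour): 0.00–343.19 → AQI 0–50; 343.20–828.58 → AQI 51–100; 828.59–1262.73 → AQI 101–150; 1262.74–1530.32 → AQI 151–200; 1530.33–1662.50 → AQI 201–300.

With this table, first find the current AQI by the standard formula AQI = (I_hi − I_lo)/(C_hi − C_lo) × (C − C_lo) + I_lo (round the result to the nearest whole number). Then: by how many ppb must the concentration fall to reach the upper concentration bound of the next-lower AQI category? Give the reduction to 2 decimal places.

135.19

NO₂: 1397.92 ∈ [1262.74, 1530.32] ↔ index [151, 200].
151 + (1397.92−1262.74)·(200−151)/(1530.32−1262.74) = 151 + 135.18·49/267.58 ≈ 175.75, so AQI = 176.
Current AQI 176 is in the Unhealthy range (151–200). The next-lower category tops out at AQI 150, whose upper concentration bound is 1262.73 ppb.
Reduction needed = 1397.92 − 1262.73 = 135.19 ppb.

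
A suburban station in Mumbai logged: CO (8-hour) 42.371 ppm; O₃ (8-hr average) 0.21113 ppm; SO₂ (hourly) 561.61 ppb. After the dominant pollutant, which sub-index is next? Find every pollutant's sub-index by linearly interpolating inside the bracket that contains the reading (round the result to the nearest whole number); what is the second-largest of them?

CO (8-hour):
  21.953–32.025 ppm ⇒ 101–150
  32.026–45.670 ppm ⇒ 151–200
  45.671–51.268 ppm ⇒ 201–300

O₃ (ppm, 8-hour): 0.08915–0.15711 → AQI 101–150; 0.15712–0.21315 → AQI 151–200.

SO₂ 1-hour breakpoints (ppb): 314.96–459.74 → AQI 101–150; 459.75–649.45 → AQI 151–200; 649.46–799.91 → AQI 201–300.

188

CO: row 32.026–45.670 (AQI 151–200). (200−151)·(42.371−32.026)/(45.670−32.026) + 151 = 49·10.345/13.644 + 151 ≈ 188.15 → 188.
O₃: 0.21113 ∈ [0.15712, 0.21315] ↔ index [151, 200].
151 + (0.21113−0.15712)·(200−151)/(0.21315−0.15712) = 151 + 0.05401·49/0.05603 ≈ 198.23, so AQI = 198.
SO₂: row 459.75–649.45 (AQI 151–200). (200−151)·(561.61−459.75)/(649.45−459.75) + 151 = 49·101.86/189.70 + 151 ≈ 177.31 → 177.
Sub-indices: CO→188, O₃→198, SO₂→177. Ranked high→low: 198, 188, 177. Second-highest sub-index = 188.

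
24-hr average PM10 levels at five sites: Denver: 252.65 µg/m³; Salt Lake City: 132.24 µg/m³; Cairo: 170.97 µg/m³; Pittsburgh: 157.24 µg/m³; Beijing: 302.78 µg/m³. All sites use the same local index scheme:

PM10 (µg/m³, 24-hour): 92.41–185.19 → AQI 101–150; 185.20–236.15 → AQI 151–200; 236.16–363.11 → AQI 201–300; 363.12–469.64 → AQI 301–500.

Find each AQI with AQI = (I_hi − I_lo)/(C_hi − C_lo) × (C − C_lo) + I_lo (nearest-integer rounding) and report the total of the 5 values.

Denver: 252.65 ∈ [236.16, 363.11] ↔ index [201, 300].
201 + (252.65−236.16)·(300−201)/(363.11−236.16) = 201 + 16.49·99/126.95 ≈ 213.86, so AQI = 214.
Salt Lake City 132.24: bracket 92.41–185.19 → index 101–150; slope 49/92.78, offset 39.83.
AQI = 101 + 49/92.78·39.83 ≈ 122.04 ⇒ 122.
Cairo: 170.97 ∈ [92.41, 185.19] ↔ index [101, 150].
101 + (170.97−92.41)·(150−101)/(185.19−92.41) = 101 + 78.56·49/92.78 ≈ 142.49, so AQI = 142.
Pittsburgh: row 92.41–185.19 (AQI 101–150). (150−101)·(157.24−92.41)/(185.19−92.41) + 101 = 49·64.83/92.78 + 101 ≈ 135.24 → 135.
Beijing: 302.78 ∈ [236.16, 363.11] ↔ index [201, 300].
201 + (302.78−236.16)·(300−201)/(363.11−236.16) = 201 + 66.62·99/126.95 ≈ 252.95, so AQI = 253.
AQIs: Denver=214, Salt Lake City=122, Cairo=142, Pittsburgh=135, Beijing=253. Sum = 214 + 122 + 142 + 135 + 253 = 866.

866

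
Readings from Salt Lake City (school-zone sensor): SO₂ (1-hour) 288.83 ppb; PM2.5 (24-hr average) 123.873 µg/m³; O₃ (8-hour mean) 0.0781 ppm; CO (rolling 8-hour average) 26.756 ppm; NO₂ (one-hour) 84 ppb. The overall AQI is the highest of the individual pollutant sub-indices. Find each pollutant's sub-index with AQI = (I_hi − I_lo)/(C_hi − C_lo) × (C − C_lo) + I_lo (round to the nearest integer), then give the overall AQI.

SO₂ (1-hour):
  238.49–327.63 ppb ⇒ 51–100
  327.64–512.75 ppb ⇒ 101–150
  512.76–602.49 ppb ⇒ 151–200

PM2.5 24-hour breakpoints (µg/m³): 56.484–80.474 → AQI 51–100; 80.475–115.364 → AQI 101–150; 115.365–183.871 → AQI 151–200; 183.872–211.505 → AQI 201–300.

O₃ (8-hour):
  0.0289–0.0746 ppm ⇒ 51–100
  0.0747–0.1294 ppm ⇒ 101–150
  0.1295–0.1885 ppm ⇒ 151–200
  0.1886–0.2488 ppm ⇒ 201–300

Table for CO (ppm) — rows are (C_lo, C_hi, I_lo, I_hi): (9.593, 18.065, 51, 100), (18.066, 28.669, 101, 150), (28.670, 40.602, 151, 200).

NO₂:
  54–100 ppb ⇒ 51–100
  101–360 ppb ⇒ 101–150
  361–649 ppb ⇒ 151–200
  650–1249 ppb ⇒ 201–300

SO₂: 288.83 lies in 238.49–327.63, so I_lo=51, I_hi=100, C_lo=238.49, C_hi=327.63.
(100−51)/(327.63−238.49) × (288.83−238.49) + 51 = 49/89.14 × 50.34 + 51 ≈ 78.67 → 79.
PM2.5: row 115.365–183.871 (AQI 151–200). (200−151)·(123.873−115.365)/(183.871−115.365) + 151 = 49·8.508/68.506 + 151 ≈ 157.09 → 157.
O₃ 0.0781: bracket 0.0747–0.1294 → index 101–150; slope 49/0.0547, offset 0.0034.
AQI = 101 + 49/0.0547·0.0034 ≈ 104.05 ⇒ 104.
CO: row 18.066–28.669 (AQI 101–150). (150−101)·(26.756−18.066)/(28.669−18.066) + 101 = 49·8.690/10.603 + 101 ≈ 141.16 → 141.
NO₂: 84 lies in 54–100, so I_lo=51, I_hi=100, C_lo=54, C_hi=100.
(100−51)/(100−54) × (84−54) + 51 = 49/46 × 30 + 51 ≈ 82.96 → 83.
Sub-indices: SO₂→79, PM2.5→157, O₃→104, CO→141, NO₂→83. Overall AQI = max = 157; dominant pollutant is PM2.5.

157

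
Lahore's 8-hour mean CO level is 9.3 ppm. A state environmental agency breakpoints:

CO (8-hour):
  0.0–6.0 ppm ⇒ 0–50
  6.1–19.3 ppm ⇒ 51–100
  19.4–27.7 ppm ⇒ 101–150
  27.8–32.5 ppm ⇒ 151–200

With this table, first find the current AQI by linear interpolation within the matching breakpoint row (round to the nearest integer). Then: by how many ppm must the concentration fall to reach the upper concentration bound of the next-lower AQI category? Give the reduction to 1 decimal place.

3.3

CO: 9.3 lies in 6.1–19.3, so I_lo=51, I_hi=100, C_lo=6.1, C_hi=19.3.
(100−51)/(19.3−6.1) × (9.3−6.1) + 51 = 49/13.2 × 3.2 + 51 ≈ 62.88 → 63.
Current AQI 63 is in the Moderate range (51–100). The next-lower category tops out at AQI 50, whose upper concentration bound is 6.0 ppm.
Reduction needed = 9.3 − 6.0 = 3.3 ppm.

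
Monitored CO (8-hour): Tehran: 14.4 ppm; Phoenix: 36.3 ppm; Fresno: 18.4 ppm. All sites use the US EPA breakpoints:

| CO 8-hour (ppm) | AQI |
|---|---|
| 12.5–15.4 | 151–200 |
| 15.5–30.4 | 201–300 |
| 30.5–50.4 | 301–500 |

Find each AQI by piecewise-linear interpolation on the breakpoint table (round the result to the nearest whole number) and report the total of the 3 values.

762

Tehran: row 12.5–15.4 (AQI 151–200). (200−151)·(14.4−12.5)/(15.4−12.5) + 151 = 49·1.9/2.9 + 151 ≈ 183.10 → 183.
Phoenix: 36.3 lies in 30.5–50.4, so I_lo=301, I_hi=500, C_lo=30.5, C_hi=50.4.
(500−301)/(50.4−30.5) × (36.3−30.5) + 301 = 199/19.9 × 5.8 + 301 ≈ 359.00 → 359.
Fresno: 18.4 lies in 15.5–30.4, so I_lo=201, I_hi=300, C_lo=15.5, C_hi=30.4.
(300−201)/(30.4−15.5) × (18.4−15.5) + 201 = 99/14.9 × 2.9 + 201 ≈ 220.27 → 220.
AQIs: Tehran=183, Phoenix=359, Fresno=220. Sum = 183 + 359 + 220 = 762.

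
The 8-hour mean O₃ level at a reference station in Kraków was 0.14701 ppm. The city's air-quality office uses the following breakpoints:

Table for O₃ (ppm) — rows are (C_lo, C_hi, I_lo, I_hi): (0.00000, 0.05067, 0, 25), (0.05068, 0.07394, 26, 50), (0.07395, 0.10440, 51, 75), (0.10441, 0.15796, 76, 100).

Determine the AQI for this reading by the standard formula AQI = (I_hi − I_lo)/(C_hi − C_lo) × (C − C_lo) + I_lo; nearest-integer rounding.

O₃: row 0.10441–0.15796 (AQI 76–100). (100−76)·(0.14701−0.10441)/(0.15796−0.10441) + 76 = 24·0.04260/0.05355 + 76 ≈ 95.09 → 95.

95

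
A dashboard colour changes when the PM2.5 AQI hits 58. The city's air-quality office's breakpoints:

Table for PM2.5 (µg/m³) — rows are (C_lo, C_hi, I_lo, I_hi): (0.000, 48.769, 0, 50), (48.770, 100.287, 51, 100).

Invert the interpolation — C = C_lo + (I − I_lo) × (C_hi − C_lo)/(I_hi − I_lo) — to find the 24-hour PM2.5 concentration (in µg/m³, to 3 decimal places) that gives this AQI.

56.130

AQI 58 lies in the 51–100 band, which corresponds to 48.770–100.287 µg/m³.
C = 48.770 + (58−51)×(100.287−48.770)/(100−51) = 48.770 + 7×51.517/49 ≈ 56.12957 µg/m³ → 56.130 µg/m³ to 3 dp.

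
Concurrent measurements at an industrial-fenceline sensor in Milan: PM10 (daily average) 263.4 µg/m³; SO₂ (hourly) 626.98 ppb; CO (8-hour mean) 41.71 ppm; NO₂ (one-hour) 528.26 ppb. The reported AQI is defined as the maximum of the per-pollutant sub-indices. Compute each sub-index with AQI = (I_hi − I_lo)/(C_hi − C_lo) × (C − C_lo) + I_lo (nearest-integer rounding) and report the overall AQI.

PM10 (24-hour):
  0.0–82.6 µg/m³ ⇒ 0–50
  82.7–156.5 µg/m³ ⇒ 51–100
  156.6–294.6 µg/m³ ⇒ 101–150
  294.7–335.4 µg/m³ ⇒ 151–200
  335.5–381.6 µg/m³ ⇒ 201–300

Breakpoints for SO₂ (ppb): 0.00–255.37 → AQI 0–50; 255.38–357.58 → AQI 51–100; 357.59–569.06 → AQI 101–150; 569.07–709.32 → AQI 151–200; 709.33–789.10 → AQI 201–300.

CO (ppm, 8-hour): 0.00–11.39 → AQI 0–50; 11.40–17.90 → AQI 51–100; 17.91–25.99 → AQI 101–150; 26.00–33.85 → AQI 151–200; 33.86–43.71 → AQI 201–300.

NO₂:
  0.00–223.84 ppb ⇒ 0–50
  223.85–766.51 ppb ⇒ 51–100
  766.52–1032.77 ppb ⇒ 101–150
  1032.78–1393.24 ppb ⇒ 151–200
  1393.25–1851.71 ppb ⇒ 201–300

280

PM10: 263.4 lies in 156.6–294.6, so I_lo=101, I_hi=150, C_lo=156.6, C_hi=294.6.
(150−101)/(294.6−156.6) × (263.4−156.6) + 101 = 49/138.0 × 106.8 + 101 ≈ 138.92 → 139.
SO₂: 626.98 lies in 569.07–709.32, so I_lo=151, I_hi=200, C_lo=569.07, C_hi=709.32.
(200−151)/(709.32−569.07) × (626.98−569.07) + 151 = 49/140.25 × 57.91 + 151 ≈ 171.23 → 171.
CO: 41.71 lies in 33.86–43.71, so I_lo=201, I_hi=300, C_lo=33.86, C_hi=43.71.
(300−201)/(43.71−33.86) × (41.71−33.86) + 201 = 99/9.85 × 7.85 + 201 ≈ 279.90 → 280.
NO₂: 528.26 ∈ [223.85, 766.51] ↔ index [51, 100].
51 + (528.26−223.85)·(100−51)/(766.51−223.85) = 51 + 304.41·49/542.66 ≈ 78.49, so AQI = 78.
Sub-indices: PM10→139, SO₂→171, CO→280, NO₂→78. Overall AQI = max = 280; dominant pollutant is CO.
AQI 280: Very Unhealthy.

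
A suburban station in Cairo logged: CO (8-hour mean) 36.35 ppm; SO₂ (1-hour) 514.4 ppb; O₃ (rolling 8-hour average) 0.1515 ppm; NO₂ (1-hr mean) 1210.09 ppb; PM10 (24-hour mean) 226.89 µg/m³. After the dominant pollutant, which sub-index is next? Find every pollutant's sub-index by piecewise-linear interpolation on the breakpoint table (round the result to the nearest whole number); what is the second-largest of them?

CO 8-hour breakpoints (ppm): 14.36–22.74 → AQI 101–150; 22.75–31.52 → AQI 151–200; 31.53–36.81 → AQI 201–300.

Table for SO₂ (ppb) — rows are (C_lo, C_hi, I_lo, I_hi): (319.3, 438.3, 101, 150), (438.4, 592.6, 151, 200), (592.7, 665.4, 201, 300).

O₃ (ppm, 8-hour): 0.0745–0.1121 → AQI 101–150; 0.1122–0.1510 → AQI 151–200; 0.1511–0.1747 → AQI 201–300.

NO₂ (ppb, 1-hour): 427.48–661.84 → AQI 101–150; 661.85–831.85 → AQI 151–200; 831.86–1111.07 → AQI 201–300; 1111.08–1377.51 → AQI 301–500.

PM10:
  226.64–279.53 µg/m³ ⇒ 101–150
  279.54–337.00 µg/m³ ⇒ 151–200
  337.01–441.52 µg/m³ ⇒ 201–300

291

CO 36.35: bracket 31.53–36.81 → index 201–300; slope 99/5.28, offset 4.82.
AQI = 201 + 99/5.28·4.82 ≈ 291.38 ⇒ 291.
SO₂ 514.4: bracket 438.4–592.6 → index 151–200; slope 49/154.2, offset 76.0.
AQI = 151 + 49/154.2·76.0 ≈ 175.15 ⇒ 175.
O₃: 0.1515 lies in 0.1511–0.1747, so I_lo=201, I_hi=300, C_lo=0.1511, C_hi=0.1747.
(300−201)/(0.1747−0.1511) × (0.1515−0.1511) + 201 = 99/0.0236 × 0.0004 + 201 ≈ 202.68 → 203.
NO₂: 1210.09 lies in 1111.08–1377.51, so I_lo=301, I_hi=500, C_lo=1111.08, C_hi=1377.51.
(500−301)/(1377.51−1111.08) × (1210.09−1111.08) + 301 = 199/266.43 × 99.01 + 301 ≈ 374.95 → 375.
PM10: 226.89 lies in 226.64–279.53, so I_lo=101, I_hi=150, C_lo=226.64, C_hi=279.53.
(150−101)/(279.53−226.64) × (226.89−226.64) + 101 = 49/52.89 × 0.25 + 101 ≈ 101.23 → 101.
Sub-indices: CO→291, SO₂→175, O₃→203, NO₂→375, PM10→101. Ranked high→low: 375, 291, 203, 175, 101. Second-highest sub-index = 291.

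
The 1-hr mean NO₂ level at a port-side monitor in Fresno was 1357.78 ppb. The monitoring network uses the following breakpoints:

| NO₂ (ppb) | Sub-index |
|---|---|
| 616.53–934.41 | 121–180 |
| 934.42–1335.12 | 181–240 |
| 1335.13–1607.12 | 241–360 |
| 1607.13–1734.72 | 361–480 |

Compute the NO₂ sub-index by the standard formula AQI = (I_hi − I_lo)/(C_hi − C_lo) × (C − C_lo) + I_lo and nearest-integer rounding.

251

NO₂: row 1335.13–1607.12 (AQI 241–360). (360−241)·(1357.78−1335.13)/(1607.12−1335.13) + 241 = 119·22.65/271.99 + 241 ≈ 250.91 → 251.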